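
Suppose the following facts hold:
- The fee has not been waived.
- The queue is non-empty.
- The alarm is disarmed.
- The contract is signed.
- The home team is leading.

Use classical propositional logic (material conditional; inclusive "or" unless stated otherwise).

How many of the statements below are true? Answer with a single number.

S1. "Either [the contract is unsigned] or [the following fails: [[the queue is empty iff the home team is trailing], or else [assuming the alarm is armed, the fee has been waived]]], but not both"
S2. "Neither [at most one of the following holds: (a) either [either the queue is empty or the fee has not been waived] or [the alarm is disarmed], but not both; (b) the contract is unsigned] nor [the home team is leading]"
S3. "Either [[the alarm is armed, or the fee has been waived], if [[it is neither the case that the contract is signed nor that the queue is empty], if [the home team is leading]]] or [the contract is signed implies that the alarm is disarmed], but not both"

0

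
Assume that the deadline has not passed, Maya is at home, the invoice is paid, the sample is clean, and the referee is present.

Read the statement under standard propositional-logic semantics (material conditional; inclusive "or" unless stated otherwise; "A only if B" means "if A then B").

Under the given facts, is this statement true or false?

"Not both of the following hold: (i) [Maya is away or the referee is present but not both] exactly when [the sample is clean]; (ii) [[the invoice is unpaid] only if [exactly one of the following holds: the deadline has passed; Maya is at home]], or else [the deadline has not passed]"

Let Q = "Maya is at home" (True), U = "the referee is present" (True), S = "the sample is contaminated" (False), R = "the invoice is paid" (True), P = "the deadline has passed" (False).
Formalization: ((not Q xor U) iff not S) nand ((not R -> (P xor Q)) or not P)

not Q = not True = False
not Q xor U = False xor True = True
not S = not False = True
(not Q xor U) iff not S = True iff True = True
not R = not True = False
P xor Q = False xor True = True
not R -> (P xor Q) = False -> True = True
not P = not False = True
(not R -> (P xor Q)) or not P = True or True = True
((not Q xor U) iff not S) nand ((not R -> (P xor Q)) or not P) = True nand True = False

False.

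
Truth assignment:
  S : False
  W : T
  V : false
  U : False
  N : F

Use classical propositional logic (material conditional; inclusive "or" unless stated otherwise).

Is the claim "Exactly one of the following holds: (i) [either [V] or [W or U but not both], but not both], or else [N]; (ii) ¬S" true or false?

false

Parsed as ((V xor (W xor U)) or N) xor not S

W xor U = True xor False = True
V xor (W xor U) = False xor True = True
(V xor (W xor U)) or N = True or False = True
not S = not False = True
((V xor (W xor U)) or N) xor not S = True xor True = False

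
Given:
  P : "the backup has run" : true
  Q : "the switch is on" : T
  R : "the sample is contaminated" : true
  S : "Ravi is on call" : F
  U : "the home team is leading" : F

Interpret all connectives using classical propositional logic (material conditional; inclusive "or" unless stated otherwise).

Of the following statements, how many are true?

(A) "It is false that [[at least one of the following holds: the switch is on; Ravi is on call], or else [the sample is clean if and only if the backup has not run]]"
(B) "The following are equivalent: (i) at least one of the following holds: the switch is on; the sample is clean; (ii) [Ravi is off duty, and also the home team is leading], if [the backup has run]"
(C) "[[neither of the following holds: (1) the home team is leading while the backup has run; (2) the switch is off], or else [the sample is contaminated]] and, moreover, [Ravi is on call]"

0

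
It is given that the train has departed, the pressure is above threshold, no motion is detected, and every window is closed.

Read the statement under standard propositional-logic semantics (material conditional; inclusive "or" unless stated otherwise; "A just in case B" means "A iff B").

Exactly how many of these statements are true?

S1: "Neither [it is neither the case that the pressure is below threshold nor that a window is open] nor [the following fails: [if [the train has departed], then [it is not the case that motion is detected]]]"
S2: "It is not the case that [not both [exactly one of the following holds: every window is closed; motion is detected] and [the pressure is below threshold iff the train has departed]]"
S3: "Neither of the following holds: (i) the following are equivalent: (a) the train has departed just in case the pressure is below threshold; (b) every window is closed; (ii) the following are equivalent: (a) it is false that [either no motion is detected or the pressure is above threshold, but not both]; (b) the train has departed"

0

Let Q = "the pressure is above threshold" (T), S = "a window is open" (F), P = "the train has departed" (T), R = "motion is detected" (F).

S1: Parsed as (¬Q ↓ S) ↓ ¬(P → ¬R)

¬Q = ¬T = F
¬Q ↓ S = F ↓ F = T
¬R = ¬F = T
P → ¬R = T → T = T
¬(P → ¬R) = ¬T = F
(¬Q ↓ S) ↓ ¬(P → ¬R) = T ↓ F = F
So S1 is false.

S2: This is ¬((¬S ⊕ R) ↑ (¬Q ↔ P)).

¬S = ¬F = T
¬S ⊕ R = T ⊕ F = T
¬Q = ¬T = F
¬Q ↔ P = F ↔ T = F
(¬S ⊕ R) ↑ (¬Q ↔ P) = T ↑ F = T
¬((¬S ⊕ R) ↑ (¬Q ↔ P)) = ¬T = F
Thus S2 is false.

S3: This is ((P ↔ ¬Q) ↔ ¬S) ↓ (¬(¬R ⊕ Q) ↔ P).

¬Q = ¬T = F
P ↔ ¬Q = T ↔ F = F
¬S = ¬F = T
(P ↔ ¬Q) ↔ ¬S = F ↔ T = F
¬R = ¬F = T
¬R ⊕ Q = T ⊕ T = F
¬(¬R ⊕ Q) = ¬F = T
¬(¬R ⊕ Q) ↔ P = T ↔ T = T
((P ↔ ¬Q) ↔ ¬S) ↓ (¬(¬R ⊕ Q) ↔ P) = F ↓ T = F
Thus S3 is false.

0 of the 3 statements are true (none).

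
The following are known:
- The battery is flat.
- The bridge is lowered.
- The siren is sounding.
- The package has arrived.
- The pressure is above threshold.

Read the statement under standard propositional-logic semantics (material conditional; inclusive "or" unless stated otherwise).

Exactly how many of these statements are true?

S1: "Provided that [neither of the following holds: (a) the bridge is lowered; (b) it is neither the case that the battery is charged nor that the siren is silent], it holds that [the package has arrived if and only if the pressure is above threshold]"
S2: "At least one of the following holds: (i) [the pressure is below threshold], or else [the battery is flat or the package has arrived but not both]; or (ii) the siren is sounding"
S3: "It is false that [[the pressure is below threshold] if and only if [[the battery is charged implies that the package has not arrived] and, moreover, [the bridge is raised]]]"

Let V = "the bridge is raised" (F), G = "the battery is charged" (F), L = "the siren is sounding" (T), H = "the package has arrived" (T), K = "the pressure is above threshold" (T).

S1: Formalization: (~V nor (G nor ~L)) -> (H <-> K)

~V = ~F = T
~L = ~T = F
G nor ~L = F nor F = T
~V nor (G nor ~L) = T nor T = F
H <-> K = T <-> T = T
(~V nor (G nor ~L)) -> (H <-> K) = F -> T = T
So S1 is true.

S2: Parsed as (~K | (~G xor H)) | L

~K = ~T = F
~G = ~F = T
~G xor H = T xor T = F
~K | (~G xor H) = F | F = F
(~K | (~G xor H)) | L = F | T = T
So S2 is true.

S3: This is ~(~K <-> ((G -> ~H) & V)).

~K = ~T = F
~H = ~T = F
G -> ~H = F -> F = T
(G -> ~H) & V = T & F = F
~K <-> ((G -> ~H) & V) = F <-> F = T
~(~K <-> ((G -> ~H) & V)) = ~T = F
Hence S3 is false.

Count: 2.

2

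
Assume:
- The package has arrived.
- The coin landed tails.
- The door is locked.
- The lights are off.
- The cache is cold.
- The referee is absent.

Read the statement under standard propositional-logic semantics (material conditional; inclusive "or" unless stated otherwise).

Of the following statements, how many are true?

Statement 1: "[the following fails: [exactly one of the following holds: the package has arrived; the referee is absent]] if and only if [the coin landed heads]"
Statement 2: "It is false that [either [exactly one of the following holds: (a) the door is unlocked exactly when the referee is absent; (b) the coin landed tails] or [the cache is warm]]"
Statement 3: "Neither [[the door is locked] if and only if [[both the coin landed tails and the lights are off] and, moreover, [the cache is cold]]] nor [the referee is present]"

0

Let P = "the package has arrived" (T), V = "the referee is present" (F), Q = "the coin landed heads" (F), R = "the door is locked" (T), U = "the cache is warm" (F), S = "the lights are on" (F).

Statement 1: Parsed as ¬(P ⊕ ¬V) ↔ Q

¬V = ¬F = T
P ⊕ ¬V = T ⊕ T = F
¬(P ⊕ ¬V) = ¬F = T
¬(P ⊕ ¬V) ↔ Q = T ↔ F = F
Thus Statement 1 is false.

Statement 2: Formalization: ¬(((¬R ↔ ¬V) ⊕ ¬Q) ∨ U)

¬R = ¬T = F
¬V = ¬F = T
¬R ↔ ¬V = F ↔ T = F
¬Q = ¬F = T
(¬R ↔ ¬V) ⊕ ¬Q = F ⊕ T = T
((¬R ↔ ¬V) ⊕ ¬Q) ∨ U = T ∨ F = T
¬(((¬R ↔ ¬V) ⊕ ¬Q) ∨ U) = ¬T = F
Thus Statement 2 is false.

Statement 3: In symbols: (R ↔ ((¬Q ∧ ¬S) ∧ ¬U)) ↓ V

¬Q = ¬F = T
¬S = ¬F = T
¬Q ∧ ¬S = T ∧ T = T
¬U = ¬F = T
(¬Q ∧ ¬S) ∧ ¬U = T ∧ T = T
R ↔ ((¬Q ∧ ¬S) ∧ ¬U) = T ↔ T = T
(R ↔ ((¬Q ∧ ¬S) ∧ ¬U)) ↓ V = T ↓ F = F
Hence Statement 3 is false.

0 of the 3 statements are true (none).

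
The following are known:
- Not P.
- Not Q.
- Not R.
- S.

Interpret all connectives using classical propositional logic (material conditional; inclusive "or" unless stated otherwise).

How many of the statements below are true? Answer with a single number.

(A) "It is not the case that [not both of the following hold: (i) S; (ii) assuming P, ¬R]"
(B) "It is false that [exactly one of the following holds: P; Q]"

(A): In symbols: not (S nand (P -> not R))

not R = not False = True
P -> not R = False -> True = True
S nand (P -> not R) = True nand True = False
not (S nand (P -> not R)) = not False = True
Hence (A) is true.

(B): Parsed as not (P xor Q)

P xor Q = False xor False = False
not (P xor Q) = not False = True
So (B) is true.

2 of the 2 statements are true ((A), (B)).

2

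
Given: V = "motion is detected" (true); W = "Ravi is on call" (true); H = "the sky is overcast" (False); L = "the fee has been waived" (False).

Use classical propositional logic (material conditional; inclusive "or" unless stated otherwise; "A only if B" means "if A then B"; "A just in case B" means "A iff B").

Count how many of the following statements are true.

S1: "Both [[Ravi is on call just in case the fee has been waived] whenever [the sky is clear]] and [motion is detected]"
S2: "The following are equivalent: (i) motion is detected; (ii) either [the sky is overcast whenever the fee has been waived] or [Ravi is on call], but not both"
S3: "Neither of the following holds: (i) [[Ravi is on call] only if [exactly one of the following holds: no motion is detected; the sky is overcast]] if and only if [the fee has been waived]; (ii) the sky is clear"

0

S1: In symbols: (not H -> (W iff L)) and V

not H = not False = True
W iff L = True iff False = False
not H -> (W iff L) = True -> False = False
(not H -> (W iff L)) and V = False and True = False
Thus S1 is false.

S2: Formalization: V iff ((L -> H) xor W)

L -> H = False -> False = True
(L -> H) xor W = True xor True = False
V iff ((L -> H) xor W) = True iff False = False
So S2 is false.

S3: In symbols: ((W -> (not V xor H)) iff L) nor not H

not V = not True = False
not V xor H = False xor False = False
W -> (not V xor H) = True -> False = False
(W -> (not V xor H)) iff L = False iff False = True
not H = not False = True
((W -> (not V xor H)) iff L) nor not H = True nor True = False
So S3 is false.

0 of the 3 statements are true (none).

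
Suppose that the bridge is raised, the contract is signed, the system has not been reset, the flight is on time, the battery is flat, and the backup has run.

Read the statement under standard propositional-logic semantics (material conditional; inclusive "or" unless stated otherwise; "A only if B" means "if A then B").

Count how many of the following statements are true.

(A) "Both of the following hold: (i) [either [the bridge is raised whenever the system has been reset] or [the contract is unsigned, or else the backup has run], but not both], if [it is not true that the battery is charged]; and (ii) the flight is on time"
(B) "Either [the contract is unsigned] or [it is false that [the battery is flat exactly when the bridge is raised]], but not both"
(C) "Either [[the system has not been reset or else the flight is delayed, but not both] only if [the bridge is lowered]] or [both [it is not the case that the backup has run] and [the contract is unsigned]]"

Let U = "the battery is charged" (F), R = "the system has been reset" (F), P = "the bridge is raised" (T), Q = "the contract is signed" (T), V = "the backup has run" (T), S = "the flight is delayed" (F).

(A): This is (~U -> ((R -> P) xor (~Q | V))) & ~S.

~U = ~F = T
R -> P = F -> T = T
~Q = ~T = F
~Q | V = F | T = T
(R -> P) xor (~Q | V) = T xor T = F
~U -> ((R -> P) xor (~Q | V)) = T -> F = F
~S = ~F = T
(~U -> ((R -> P) xor (~Q | V))) & ~S = F & T = F
So (A) is false.

(B): This is ~Q xor ~(~U <-> P).

~Q = ~T = F
~U = ~F = T
~U <-> P = T <-> T = T
~(~U <-> P) = ~T = F
~Q xor ~(~U <-> P) = F xor F = F
So (B) is false.

(C): In symbols: ((~R xor S) -> ~P) | (~V & ~Q)

~R = ~F = T
~R xor S = T xor F = T
~P = ~T = F
(~R xor S) -> ~P = T -> F = F
~V = ~T = F
~Q = ~T = F
~V & ~Q = F & F = F
((~R xor S) -> ~P) | (~V & ~Q) = F | F = F
Thus (C) is false.

0 of the 3 statements are true (none).

0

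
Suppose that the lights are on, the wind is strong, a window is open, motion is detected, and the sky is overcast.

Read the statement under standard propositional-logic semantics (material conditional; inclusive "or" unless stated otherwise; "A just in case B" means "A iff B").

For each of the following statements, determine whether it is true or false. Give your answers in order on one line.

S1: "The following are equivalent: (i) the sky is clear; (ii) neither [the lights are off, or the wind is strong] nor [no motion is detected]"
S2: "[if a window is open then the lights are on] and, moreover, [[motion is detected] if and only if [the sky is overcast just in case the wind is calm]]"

Let U = "the sky is overcast" (T), P = "the lights are on" (T), Q = "the wind is strong" (T), S = "motion is detected" (T), R = "a window is open" (T).

S1: Parsed as ¬U ↔ ((¬P ∨ Q) ↓ ¬S)

¬U = ¬T = F
¬P = ¬T = F
¬P ∨ Q = F ∨ T = T
¬S = ¬T = F
(¬P ∨ Q) ↓ ¬S = T ↓ F = F
¬U ↔ ((¬P ∨ Q) ↓ ¬S) = F ↔ F = T
So S1 is true.

S2: In symbols: (R → P) ∧ (S ↔ (U ↔ ¬Q))

R → P = T → T = T
¬Q = ¬T = F
U ↔ ¬Q = T ↔ F = F
S ↔ (U ↔ ¬Q) = T ↔ F = F
(R → P) ∧ (S ↔ (U ↔ ¬Q)) = T ∧ F = F
So S2 is false.

S1 True, S2 False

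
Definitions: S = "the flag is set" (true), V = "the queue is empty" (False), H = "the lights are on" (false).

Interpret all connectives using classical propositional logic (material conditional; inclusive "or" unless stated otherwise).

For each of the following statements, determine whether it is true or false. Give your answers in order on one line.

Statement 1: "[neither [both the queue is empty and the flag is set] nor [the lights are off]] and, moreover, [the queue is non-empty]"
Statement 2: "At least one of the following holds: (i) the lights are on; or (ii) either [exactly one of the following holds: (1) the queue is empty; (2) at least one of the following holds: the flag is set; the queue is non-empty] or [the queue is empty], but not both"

Statement 1 false / Statement 2 true

Statement 1: Parsed as ((V and S) nor not H) and not V

V and S = False and True = False
not H = not False = True
(V and S) nor not H = False nor True = False
not V = not False = True
((V and S) nor not H) and not V = False and True = False
Thus Statement 1 is false.

Statement 2: In symbols: H or ((V xor (S or not V)) xor V)

not V = not False = True
S or not V = True or True = True
V xor (S or not V) = False xor True = True
(V xor (S or not V)) xor V = True xor False = True
H or ((V xor (S or not V)) xor V) = False or True = True
So Statement 2 is true.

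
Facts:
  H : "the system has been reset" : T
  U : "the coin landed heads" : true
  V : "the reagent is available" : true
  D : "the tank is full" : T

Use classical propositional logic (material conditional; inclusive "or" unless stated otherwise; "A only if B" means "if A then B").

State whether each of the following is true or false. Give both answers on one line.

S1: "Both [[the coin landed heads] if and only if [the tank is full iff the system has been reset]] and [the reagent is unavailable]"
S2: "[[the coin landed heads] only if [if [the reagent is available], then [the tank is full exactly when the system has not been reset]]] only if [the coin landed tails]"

S1 F, S2 T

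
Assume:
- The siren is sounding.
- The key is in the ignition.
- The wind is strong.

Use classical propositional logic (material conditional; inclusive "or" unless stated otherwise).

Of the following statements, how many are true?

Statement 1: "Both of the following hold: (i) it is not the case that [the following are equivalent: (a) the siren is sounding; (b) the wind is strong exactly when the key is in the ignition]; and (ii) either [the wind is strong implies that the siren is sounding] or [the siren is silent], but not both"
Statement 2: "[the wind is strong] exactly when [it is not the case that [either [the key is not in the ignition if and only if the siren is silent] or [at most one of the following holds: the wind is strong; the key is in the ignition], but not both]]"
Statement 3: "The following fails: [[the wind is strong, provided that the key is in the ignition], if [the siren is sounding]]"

Let S = "the siren is sounding" (T), D = "the wind is strong" (T), R = "the key is in the ignition" (T).

Statement 1: Parsed as ¬(S ↔ (D ↔ R)) ∧ ((D → S) ⊕ ¬S)

D ↔ R = T ↔ T = T
S ↔ (D ↔ R) = T ↔ T = T
¬(S ↔ (D ↔ R)) = ¬T = F
D → S = T → T = T
¬S = ¬T = F
(D → S) ⊕ ¬S = T ⊕ F = T
¬(S ↔ (D ↔ R)) ∧ ((D → S) ⊕ ¬S) = F ∧ T = F
Hence Statement 1 is false.

Statement 2: Formalization: D ↔ ¬((¬R ↔ ¬S) ⊕ (D ↑ R))

¬R = ¬T = F
¬S = ¬T = F
¬R ↔ ¬S = F ↔ F = T
D ↑ R = T ↑ T = F
(¬R ↔ ¬S) ⊕ (D ↑ R) = T ⊕ F = T
¬((¬R ↔ ¬S) ⊕ (D ↑ R)) = ¬T = F
D ↔ ¬((¬R ↔ ¬S) ⊕ (D ↑ R)) = T ↔ F = F
So Statement 2 is false.

Statement 3: Formalization: ¬(S → (R → D))

R → D = T → T = T
S → (R → D) = T → T = T
¬(S → (R → D)) = ¬T = F
So Statement 3 is false.

0 of the 3 statements are true (none).

0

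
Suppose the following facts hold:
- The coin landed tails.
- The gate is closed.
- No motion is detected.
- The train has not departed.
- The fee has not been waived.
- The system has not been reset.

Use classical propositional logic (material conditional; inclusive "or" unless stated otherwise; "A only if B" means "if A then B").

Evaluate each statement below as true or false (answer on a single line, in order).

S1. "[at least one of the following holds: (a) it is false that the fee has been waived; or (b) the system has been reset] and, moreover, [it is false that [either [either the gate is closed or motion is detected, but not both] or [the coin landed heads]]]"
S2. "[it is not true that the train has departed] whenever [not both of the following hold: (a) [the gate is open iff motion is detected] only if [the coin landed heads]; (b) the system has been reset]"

S1 false, S2 true

Let U = "the fee has been waived" (False), V = "the system has been reset" (False), Q = "the gate is open" (False), R = "motion is detected" (False), P = "the coin landed heads" (False), S = "the train has departed" (False).

S1: Formalization: (not U or V) and not ((not Q xor R) or P)

not U = not False = True
not U or V = True or False = True
not Q = not False = True
not Q xor R = True xor False = True
(not Q xor R) or P = True or False = True
not ((not Q xor R) or P) = not True = False
(not U or V) and not ((not Q xor R) or P) = True and False = False
Thus S1 is false.

S2: Parsed as (((Q iff R) -> P) nand V) -> not S

Q iff R = False iff False = True
(Q iff R) -> P = True -> False = False
((Q iff R) -> P) nand V = False nand False = True
not S = not False = True
(((Q iff R) -> P) nand V) -> not S = True -> True = True
Hence S2 is true.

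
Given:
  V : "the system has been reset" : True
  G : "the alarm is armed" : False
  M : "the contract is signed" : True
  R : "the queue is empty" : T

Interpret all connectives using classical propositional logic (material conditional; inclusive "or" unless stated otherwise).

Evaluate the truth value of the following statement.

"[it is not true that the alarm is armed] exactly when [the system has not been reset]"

Values: G=F, V=T.
In symbols: ¬G ↔ ¬V

¬G = ¬F = T
¬V = ¬T = F
¬G ↔ ¬V = T ↔ F = F

The statement is false.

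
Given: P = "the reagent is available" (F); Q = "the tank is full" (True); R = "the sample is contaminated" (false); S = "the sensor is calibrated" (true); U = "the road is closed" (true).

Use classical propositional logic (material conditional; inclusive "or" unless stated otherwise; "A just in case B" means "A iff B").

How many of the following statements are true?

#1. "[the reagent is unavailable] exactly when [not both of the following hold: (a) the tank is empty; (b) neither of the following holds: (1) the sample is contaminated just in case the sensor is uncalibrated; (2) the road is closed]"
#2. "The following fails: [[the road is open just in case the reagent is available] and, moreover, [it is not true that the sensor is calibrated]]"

#1: Formalization: not P iff (not Q nand ((R iff not S) nor U))

not P = not False = True
not Q = not True = False
not S = not True = False
R iff not S = False iff False = True
(R iff not S) nor U = True nor True = False
not Q nand ((R iff not S) nor U) = False nand False = True
not P iff (not Q nand ((R iff not S) nor U)) = True iff True = True
Hence #1 is true.

#2: This is not ((not U iff P) and not S).

not U = not True = False
not U iff P = False iff False = True
not S = not True = False
(not U iff P) and not S = True and False = False
not ((not U iff P) and not S) = not False = True
Hence #2 is true.

2 of the 2 statements are true.

2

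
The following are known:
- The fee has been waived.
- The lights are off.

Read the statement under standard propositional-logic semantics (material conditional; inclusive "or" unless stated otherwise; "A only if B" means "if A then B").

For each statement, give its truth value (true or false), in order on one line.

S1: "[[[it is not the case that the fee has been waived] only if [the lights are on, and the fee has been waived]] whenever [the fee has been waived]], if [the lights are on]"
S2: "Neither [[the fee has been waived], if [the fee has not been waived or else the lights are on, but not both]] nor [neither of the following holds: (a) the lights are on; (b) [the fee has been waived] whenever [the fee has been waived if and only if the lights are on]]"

S1 T; S2 F

Let Q = "the lights are on" (F), P = "the fee has been waived" (T).

S1: In symbols: Q -> (P -> (~P -> (Q & P)))

~P = ~T = F
Q & P = F & T = F
~P -> (Q & P) = F -> F = T
P -> (~P -> (Q & P)) = T -> T = T
Q -> (P -> (~P -> (Q & P))) = F -> T = T
Thus S1 is true.

S2: This is ((~P xor Q) -> P) nor (Q nor ((P <-> Q) -> P)).

~P = ~T = F
~P xor Q = F xor F = F
(~P xor Q) -> P = F -> T = T
P <-> Q = T <-> F = F
(P <-> Q) -> P = F -> T = T
Q nor ((P <-> Q) -> P) = F nor T = F
((~P xor Q) -> P) nor (Q nor ((P <-> Q) -> P)) = T nor F = F
Hence S2 is false.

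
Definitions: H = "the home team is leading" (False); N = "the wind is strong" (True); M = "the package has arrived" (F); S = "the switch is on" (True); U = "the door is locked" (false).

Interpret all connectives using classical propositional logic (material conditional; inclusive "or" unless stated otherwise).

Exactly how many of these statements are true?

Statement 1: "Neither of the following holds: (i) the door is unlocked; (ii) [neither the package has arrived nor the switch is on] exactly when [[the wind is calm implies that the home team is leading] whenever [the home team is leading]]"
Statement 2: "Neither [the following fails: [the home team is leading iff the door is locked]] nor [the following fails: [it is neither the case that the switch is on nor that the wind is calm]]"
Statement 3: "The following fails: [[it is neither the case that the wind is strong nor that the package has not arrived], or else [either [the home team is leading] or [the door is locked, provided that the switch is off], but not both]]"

Statement 1: In symbols: not U nor ((M nor S) iff (H -> (not N -> H)))

not U = not False = True
M nor S = False nor True = False
not N = not True = False
not N -> H = False -> False = True
H -> (not N -> H) = False -> True = True
(M nor S) iff (H -> (not N -> H)) = False iff True = False
not U nor ((M nor S) iff (H -> (not N -> H))) = True nor False = False
So Statement 1 is false.

Statement 2: Parsed as not (H iff U) nor not (S nor not N)

H iff U = False iff False = True
not (H iff U) = not True = False
not N = not True = False
S nor not N = True nor False = False
not (S nor not N) = not False = True
not (H iff U) nor not (S nor not N) = False nor True = False
Hence Statement 2 is false.

Statement 3: In symbols: not ((N nor not M) or (H xor (not S -> U)))

not M = not False = True
N nor not M = True nor True = False
not S = not True = False
not S -> U = False -> False = True
H xor (not S -> U) = False xor True = True
(N nor not M) or (H xor (not S -> U)) = False or True = True
not ((N nor not M) or (H xor (not S -> U))) = not True = False
So Statement 3 is false.

Count: 0.

0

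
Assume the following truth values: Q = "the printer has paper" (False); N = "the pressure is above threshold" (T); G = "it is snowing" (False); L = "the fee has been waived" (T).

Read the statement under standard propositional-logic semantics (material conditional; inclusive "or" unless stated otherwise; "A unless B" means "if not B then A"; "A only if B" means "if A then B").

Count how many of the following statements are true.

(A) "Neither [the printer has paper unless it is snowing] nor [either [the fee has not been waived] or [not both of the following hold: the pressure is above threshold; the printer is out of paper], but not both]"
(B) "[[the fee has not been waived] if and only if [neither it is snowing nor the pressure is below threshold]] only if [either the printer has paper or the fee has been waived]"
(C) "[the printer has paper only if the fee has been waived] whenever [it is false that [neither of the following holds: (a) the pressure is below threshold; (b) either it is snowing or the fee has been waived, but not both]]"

(A): In symbols: (Q ∨ G) ↓ (¬L ⊕ (N ↑ ¬Q))

Q ∨ G = F ∨ F = F
¬L = ¬T = F
¬Q = ¬F = T
N ↑ ¬Q = T ↑ T = F
¬L ⊕ (N ↑ ¬Q) = F ⊕ F = F
(Q ∨ G) ↓ (¬L ⊕ (N ↑ ¬Q)) = F ↓ F = T
So (A) is true.

(B): This is (¬L ↔ (G ↓ ¬N)) → (Q ∨ L).

¬L = ¬T = F
¬N = ¬T = F
G ↓ ¬N = F ↓ F = T
¬L ↔ (G ↓ ¬N) = F ↔ T = F
Q ∨ L = F ∨ T = T
(¬L ↔ (G ↓ ¬N)) → (Q ∨ L) = F → T = T
Thus (B) is true.

(C): In symbols: ¬(¬N ↓ (G ⊕ L)) → (Q → L)

¬N = ¬T = F
G ⊕ L = F ⊕ T = T
¬N ↓ (G ⊕ L) = F ↓ T = F
¬(¬N ↓ (G ⊕ L)) = ¬F = T
Q → L = F → T = T
¬(¬N ↓ (G ⊕ L)) → (Q → L) = T → T = T
So (C) is true.

True statements: 3 ((A), (B), (C)).

3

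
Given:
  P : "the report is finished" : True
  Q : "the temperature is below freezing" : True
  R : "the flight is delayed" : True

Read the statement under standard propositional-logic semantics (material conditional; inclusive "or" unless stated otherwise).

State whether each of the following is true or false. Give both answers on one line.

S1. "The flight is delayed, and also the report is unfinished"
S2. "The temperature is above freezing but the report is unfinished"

S1: In symbols: R and not P

not P = not True = False
R and not P = True and False = False
Thus S1 is false.

S2: Parsed as not Q and not P

not Q = not True = False
not P = not True = False
not Q and not P = False and False = False
Hence S2 is false.

S1 F, S2 F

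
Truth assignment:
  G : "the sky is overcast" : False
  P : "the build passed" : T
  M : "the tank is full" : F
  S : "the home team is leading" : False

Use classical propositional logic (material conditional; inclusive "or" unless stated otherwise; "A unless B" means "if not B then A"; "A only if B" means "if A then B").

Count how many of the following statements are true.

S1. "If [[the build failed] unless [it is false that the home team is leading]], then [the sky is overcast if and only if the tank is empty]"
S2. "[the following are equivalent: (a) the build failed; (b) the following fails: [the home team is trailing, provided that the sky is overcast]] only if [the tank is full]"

0

S1: This is (¬P ∨ ¬S) → (G ↔ ¬M).

¬P = ¬T = F
¬S = ¬F = T
¬P ∨ ¬S = F ∨ T = T
¬M = ¬F = T
G ↔ ¬M = F ↔ T = F
(¬P ∨ ¬S) → (G ↔ ¬M) = T → F = F
Hence S1 is false.

S2: Parsed as (¬P ↔ ¬(G → ¬S)) → M

¬P = ¬T = F
¬S = ¬F = T
G → ¬S = F → T = T
¬(G → ¬S) = ¬T = F
¬P ↔ ¬(G → ¬S) = F ↔ F = T
(¬P ↔ ¬(G → ¬S)) → M = T → F = F
Thus S2 is false.

True statements: 0 (none).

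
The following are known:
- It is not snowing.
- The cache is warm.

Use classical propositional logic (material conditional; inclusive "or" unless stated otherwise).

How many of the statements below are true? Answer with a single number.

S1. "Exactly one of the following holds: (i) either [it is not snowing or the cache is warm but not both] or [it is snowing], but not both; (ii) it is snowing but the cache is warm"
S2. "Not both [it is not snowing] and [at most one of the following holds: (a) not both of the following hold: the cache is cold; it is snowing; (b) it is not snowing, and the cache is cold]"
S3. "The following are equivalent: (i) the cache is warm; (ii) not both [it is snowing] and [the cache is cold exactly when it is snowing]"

Let P = "it is snowing" (False), Q = "the cache is warm" (True).

S1: In symbols: ((not P xor Q) xor P) xor (P and Q)

not P = not False = True
not P xor Q = True xor True = False
(not P xor Q) xor P = False xor False = False
P and Q = False and True = False
((not P xor Q) xor P) xor (P and Q) = False xor False = False
Thus S1 is false.

S2: Formalization: not P nand ((not Q nand P) nand (not P and not Q))

not P = not False = True
not Q = not True = False
not Q nand P = False nand False = True
not P = not False = True
not Q = not True = False
not P and not Q = True and False = False
(not Q nand P) nand (not P and not Q) = True nand False = True
not P nand ((not Q nand P) nand (not P and not Q)) = True nand True = False
So S2 is false.

S3: Formalization: Q iff (P nand (not Q iff P))

not Q = not True = False
not Q iff P = False iff False = True
P nand (not Q iff P) = False nand True = True
Q iff (P nand (not Q iff P)) = True iff True = True
Hence S3 is true.

Count: 1.

1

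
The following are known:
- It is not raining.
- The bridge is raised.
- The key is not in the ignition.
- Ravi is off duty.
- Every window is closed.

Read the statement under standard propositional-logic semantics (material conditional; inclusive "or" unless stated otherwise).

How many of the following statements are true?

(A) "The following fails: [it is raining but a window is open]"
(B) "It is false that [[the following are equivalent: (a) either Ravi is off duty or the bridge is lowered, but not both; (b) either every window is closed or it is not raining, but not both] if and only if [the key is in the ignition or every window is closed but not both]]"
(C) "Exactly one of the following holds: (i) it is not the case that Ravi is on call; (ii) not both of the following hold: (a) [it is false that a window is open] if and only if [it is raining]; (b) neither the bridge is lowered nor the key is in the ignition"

Let G = "it is raining" (F), U = "a window is open" (F), S = "Ravi is on call" (F), W = "the bridge is raised" (T), P = "the key is in the ignition" (F).

(A): Parsed as ¬(G ∧ U)

G ∧ U = F ∧ F = F
¬(G ∧ U) = ¬F = T
Hence (A) is true.

(B): Parsed as ¬(((¬S ⊕ ¬W) ↔ (¬U ⊕ ¬G)) ↔ (P ⊕ ¬U))

¬S = ¬F = T
¬W = ¬T = F
¬S ⊕ ¬W = T ⊕ F = T
¬U = ¬F = T
¬G = ¬F = T
¬U ⊕ ¬G = T ⊕ T = F
(¬S ⊕ ¬W) ↔ (¬U ⊕ ¬G) = T ↔ F = F
¬U = ¬F = T
P ⊕ ¬U = F ⊕ T = T
((¬S ⊕ ¬W) ↔ (¬U ⊕ ¬G)) ↔ (P ⊕ ¬U) = F ↔ T = F
¬(((¬S ⊕ ¬W) ↔ (¬U ⊕ ¬G)) ↔ (P ⊕ ¬U)) = ¬F = T
Thus (B) is true.

(C): Parsed as ¬S ⊕ ((¬U ↔ G) ↑ (¬W ↓ P))

¬S = ¬F = T
¬U = ¬F = T
¬U ↔ G = T ↔ F = F
¬W = ¬T = F
¬W ↓ P = F ↓ F = T
(¬U ↔ G) ↑ (¬W ↓ P) = F ↑ T = T
¬S ⊕ ((¬U ↔ G) ↑ (¬W ↓ P)) = T ⊕ T = F
Thus (C) is false.

True statements: 2 ((A), (B)).

2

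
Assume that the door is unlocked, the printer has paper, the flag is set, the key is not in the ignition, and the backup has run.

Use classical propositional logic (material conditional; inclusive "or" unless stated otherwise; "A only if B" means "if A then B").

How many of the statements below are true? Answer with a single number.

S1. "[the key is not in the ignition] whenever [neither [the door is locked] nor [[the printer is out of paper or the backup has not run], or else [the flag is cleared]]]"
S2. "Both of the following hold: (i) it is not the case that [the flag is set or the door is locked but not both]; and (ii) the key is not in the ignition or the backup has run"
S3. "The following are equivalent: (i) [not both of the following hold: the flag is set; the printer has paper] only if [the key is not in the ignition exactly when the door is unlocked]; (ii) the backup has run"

2

Let H = "the door is locked" (F), S = "the printer has paper" (T), P = "the backup has run" (T), N = "the flag is set" (T), G = "the key is in the ignition" (F).

S1: Formalization: (H nor ((~S | ~P) | ~N)) -> ~G

~S = ~T = F
~P = ~T = F
~S | ~P = F | F = F
~N = ~T = F
(~S | ~P) | ~N = F | F = F
H nor ((~S | ~P) | ~N) = F nor F = T
~G = ~F = T
(H nor ((~S | ~P) | ~N)) -> ~G = T -> T = T
Thus S1 is true.

S2: Parsed as ~(N xor H) & (~G | P)

N xor H = T xor F = T
~(N xor H) = ~T = F
~G = ~F = T
~G | P = T | T = T
~(N xor H) & (~G | P) = F & T = F
Hence S2 is false.

S3: This is ((N nand S) -> (~G <-> ~H)) <-> P.

N nand S = T nand T = F
~G = ~F = T
~H = ~F = T
~G <-> ~H = T <-> T = T
(N nand S) -> (~G <-> ~H) = F -> T = T
((N nand S) -> (~G <-> ~H)) <-> P = T <-> T = T
Thus S3 is true.

True statements: 2 (S1, S3).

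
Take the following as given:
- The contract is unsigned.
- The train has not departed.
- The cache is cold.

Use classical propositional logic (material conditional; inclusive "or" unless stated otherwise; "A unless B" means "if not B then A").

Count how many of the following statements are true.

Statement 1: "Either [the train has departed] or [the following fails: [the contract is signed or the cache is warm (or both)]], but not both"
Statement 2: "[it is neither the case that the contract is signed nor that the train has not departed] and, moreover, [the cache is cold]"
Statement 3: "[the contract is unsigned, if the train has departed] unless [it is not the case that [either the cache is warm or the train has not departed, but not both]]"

2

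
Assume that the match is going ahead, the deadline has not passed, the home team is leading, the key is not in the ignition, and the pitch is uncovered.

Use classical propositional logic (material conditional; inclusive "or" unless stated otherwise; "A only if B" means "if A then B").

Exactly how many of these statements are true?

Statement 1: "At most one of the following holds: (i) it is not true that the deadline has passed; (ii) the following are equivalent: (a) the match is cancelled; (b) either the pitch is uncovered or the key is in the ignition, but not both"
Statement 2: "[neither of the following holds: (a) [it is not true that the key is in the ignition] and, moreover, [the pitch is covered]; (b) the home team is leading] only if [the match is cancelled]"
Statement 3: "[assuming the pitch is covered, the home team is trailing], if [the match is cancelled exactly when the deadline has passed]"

3

Let Q = "the deadline has passed" (False), P = "the match is cancelled" (False), U = "the pitch is covered" (False), S = "the key is in the ignition" (False), R = "the home team is leading" (True).

Statement 1: In symbols: not Q nand (P iff (not U xor S))

not Q = not False = True
not U = not False = True
not U xor S = True xor False = True
P iff (not U xor S) = False iff True = False
not Q nand (P iff (not U xor S)) = True nand False = True
So Statement 1 is true.

Statement 2: Parsed as ((not S and U) nor R) -> P

not S = not False = True
not S and U = True and False = False
(not S and U) nor R = False nor True = False
((not S and U) nor R) -> P = False -> False = True
Thus Statement 2 is true.

Statement 3: In symbols: (P iff Q) -> (U -> not R)

P iff Q = False iff False = True
not R = not True = False
U -> not R = False -> False = True
(P iff Q) -> (U -> not R) = True -> True = True
Thus Statement 3 is true.

Count: 3.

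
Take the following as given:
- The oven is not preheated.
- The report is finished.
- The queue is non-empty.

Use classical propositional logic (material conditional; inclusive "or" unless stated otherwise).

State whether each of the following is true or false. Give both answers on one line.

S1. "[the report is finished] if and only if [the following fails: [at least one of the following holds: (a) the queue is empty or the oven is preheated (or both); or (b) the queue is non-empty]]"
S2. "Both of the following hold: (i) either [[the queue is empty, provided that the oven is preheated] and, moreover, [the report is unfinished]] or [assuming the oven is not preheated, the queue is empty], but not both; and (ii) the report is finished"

Let Q = "the report is finished" (True), R = "the queue is empty" (False), P = "the oven is preheated" (False).

S1: This is Q iff not ((R or P) or not R).

R or P = False or False = False
not R = not False = True
(R or P) or not R = False or True = True
not ((R or P) or not R) = not True = False
Q iff not ((R or P) or not R) = True iff False = False
Hence S1 is false.

S2: In symbols: (((P -> R) and not Q) xor (not P -> R)) and Q

P -> R = False -> False = True
not Q = not True = False
(P -> R) and not Q = True and False = False
not P = not False = True
not P -> R = True -> False = False
((P -> R) and not Q) xor (not P -> R) = False xor False = False
(((P -> R) and not Q) xor (not P -> R)) and Q = False and True = False
Thus S2 is false.

S1 false / S2 false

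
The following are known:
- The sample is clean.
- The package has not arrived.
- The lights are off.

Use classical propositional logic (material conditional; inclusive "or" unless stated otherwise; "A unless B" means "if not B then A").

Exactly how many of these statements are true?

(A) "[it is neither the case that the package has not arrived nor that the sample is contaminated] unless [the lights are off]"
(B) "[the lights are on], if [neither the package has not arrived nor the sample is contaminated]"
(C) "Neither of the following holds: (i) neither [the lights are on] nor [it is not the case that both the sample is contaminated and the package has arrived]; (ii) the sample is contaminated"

3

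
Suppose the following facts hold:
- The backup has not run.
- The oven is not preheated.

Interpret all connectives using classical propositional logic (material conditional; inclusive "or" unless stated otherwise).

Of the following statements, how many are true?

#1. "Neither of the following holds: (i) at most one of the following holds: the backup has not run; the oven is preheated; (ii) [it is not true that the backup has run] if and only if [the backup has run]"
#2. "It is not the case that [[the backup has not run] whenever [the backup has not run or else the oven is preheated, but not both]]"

Let P = "the backup has run" (F), Q = "the oven is preheated" (F).

#1: Formalization: (~P nand Q) nor (~P <-> P)

~P = ~F = T
~P nand Q = T nand F = T
~P = ~F = T
~P <-> P = T <-> F = F
(~P nand Q) nor (~P <-> P) = T nor F = F
Hence #1 is false.

#2: This is ~((~P xor Q) -> ~P).

~P = ~F = T
~P xor Q = T xor F = T
~P = ~F = T
(~P xor Q) -> ~P = T -> T = T
~((~P xor Q) -> ~P) = ~T = F
Hence #2 is false.

True statements: 0 (none).

0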